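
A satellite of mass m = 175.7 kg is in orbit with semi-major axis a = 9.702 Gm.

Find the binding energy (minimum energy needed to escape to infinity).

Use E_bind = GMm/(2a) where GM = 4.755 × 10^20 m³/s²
a = 9.702 Gm = 9.702 × 10^9 m
GM = 4.755 × 10^20 m³/s²
m = 175.7 kg
GMm = 4.755 × 10^20 × 175.7 = 8.35453 × 10^22 m³·kg/s²
2a = 1.9404 × 10^10 m
E_bind = GMm/(2a) = 4.30557 × 10^12 J ≈ 4.306 TJ

Final answer: 4.306 TJ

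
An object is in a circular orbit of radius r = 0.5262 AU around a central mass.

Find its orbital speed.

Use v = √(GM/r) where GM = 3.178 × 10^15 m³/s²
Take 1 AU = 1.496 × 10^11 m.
r = 0.5262 AU = 7.87195 × 10^10 m
GM = 3.178 × 10^15 m³/s²
GM/r = (3.178 × 10^15) / (7.87195 × 10^10) = 40371.2 m²/s²
v = √(GM/r) = 200.926 m/s ≈ 200.9 m/s

Final answer: 200.9 m/s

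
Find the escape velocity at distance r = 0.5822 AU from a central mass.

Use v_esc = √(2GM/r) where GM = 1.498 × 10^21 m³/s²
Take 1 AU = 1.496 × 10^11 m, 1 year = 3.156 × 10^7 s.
r = 0.5822 AU = 8.70971 × 10^10 m
GM = 1.498 × 10^21 m³/s²
2GM/r = 2 × (1.498 × 10^21) / (8.70971 × 10^10) = 3.43984 × 10^10 m²/s²
v_esc = √(2GM/r) = 185468 m/s ≈ 39.13 AU/year

Final answer: 39.13 AU/year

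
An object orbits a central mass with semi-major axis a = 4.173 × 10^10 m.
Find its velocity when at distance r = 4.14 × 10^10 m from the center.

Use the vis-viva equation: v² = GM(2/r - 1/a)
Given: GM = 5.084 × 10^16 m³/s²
a = 4.173 × 10^10 m
r = 4.14 × 10^10 m
GM = 5.084 × 10^16 m³/s²
2/r − 1/a = 4.83092 × 10^-11 − 2.39636 × 10^-11 = 2.43456 × 10^-11 m⁻¹
v² = GM (2/r − 1/a) = 1.23773 × 10^6 m²/s²
v = 1112.53 m/s ≈ 1.113 km/s

Final answer: 1.113 km/s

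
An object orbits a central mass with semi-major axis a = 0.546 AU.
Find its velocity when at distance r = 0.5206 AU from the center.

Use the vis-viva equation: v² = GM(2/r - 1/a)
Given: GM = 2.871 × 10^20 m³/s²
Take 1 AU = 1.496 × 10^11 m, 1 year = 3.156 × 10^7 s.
a = 0.546 AU = 8.16816 × 10^10 m
r = 0.5206 AU = 7.78818 × 10^10 m
GM = 2.871 × 10^20 m³/s²
2/r − 1/a = 2.568 × 10^-11 − 1.22427 × 10^-11 = 1.34373 × 10^-11 m⁻¹
v² = GM (2/r − 1/a) = 3.85785 × 10^9 m²/s²
v = 62111.6 m/s ≈ 13.1 AU/year

Final answer: 13.1 AU/year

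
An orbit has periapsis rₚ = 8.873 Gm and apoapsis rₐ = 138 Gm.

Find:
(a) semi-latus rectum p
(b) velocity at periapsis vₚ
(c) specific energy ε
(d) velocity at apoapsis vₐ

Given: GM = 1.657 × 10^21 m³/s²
rₚ = 8.873 Gm = 8.873 × 10^9 m
rₐ = 138 Gm = 1.38 × 10^11 m
GM = 1.657 × 10^21 m³/s²
a = (rₚ + rₐ)/2 = 7.34365 × 10^10 m
e = (rₐ − rₚ)/(rₐ + rₚ) = (1.29127 × 10^11) / (1.46873 × 10^11) = 0.879175
(a) 1 − e² = 0.227052;  p = a(1 − e²) = 7.34365 × 10^10 × 0.227052 = 1.66739 × 10^10 m ≈ 16.67 Gm
(b) vₚ² = GM (2/rₚ − 1/a) = 1.657 × 10^21 × (2.25403 × 10^-10 − 1.36172 × 10^-11) = 3.50929 × 10^11 m²/s²;  vₚ = 592393 m/s ≈ 592.4 km/s
(c) 2a = 1.46873 × 10^11 m;  ε = −GM/(2a) = -1.12819 × 10^10 J/kg ≈ -11.28 GJ/kg
(d) vₐ² = GM (2/rₐ − 1/a) = 1.657 × 10^21 × (1.44928 × 10^-11 − 1.36172 × 10^-11) = 1.45078 × 10^9 m²/s²;  vₐ = 38089.1 m/s ≈ 38.09 km/s

Final answer:
(a) semi-latus rectum p = 16.67 Gm
(b) velocity at periapsis vₚ = 592.4 km/s
(c) specific energy ε = -11.28 GJ/kg
(d) velocity at apoapsis vₐ = 38.09 km/s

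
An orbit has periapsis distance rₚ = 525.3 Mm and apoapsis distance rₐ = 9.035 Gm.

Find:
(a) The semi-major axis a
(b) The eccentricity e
rₚ = 525.3 Mm = 5.253 × 10^8 m
rₐ = 9.035 Gm = 9.035 × 10^9 m
(a) a = (rₚ + rₐ)/2 = 4.78015 × 10^9 m ≈ 4.78 Gm
(b) e = (rₐ − rₚ)/(rₐ + rₚ) = (8.5097 × 10^9) / (9.5603 × 10^9) = 0.890108

Final answer:
(a) a = 4.78 Gm
(b) e = 0.8901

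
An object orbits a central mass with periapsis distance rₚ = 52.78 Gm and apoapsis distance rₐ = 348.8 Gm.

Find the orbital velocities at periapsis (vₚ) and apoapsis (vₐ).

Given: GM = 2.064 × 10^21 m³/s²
rₚ = 52.78 Gm = 5.278 × 10^10 m
rₐ = 348.8 Gm = 3.488 × 10^11 m
GM = 2.064 × 10^21 m³/s²
a = (rₚ + rₐ)/2 = 2.0079 × 10^11 m
Vis-viva: v² = GM (2/r − 1/a)
vₚ² = 2.064 × 10^21 × (3.78931 × 10^-11 − 4.98033 × 10^-12) = 6.7932 × 10^10 m²/s²
vₚ = 260638 m/s ≈ 260.6 km/s
vₐ² = 2.064 × 10^21 × (5.73394 × 10^-12 − 4.98033 × 10^-12) = 1.55547 × 10^9 m²/s²
vₐ = 39439.4 m/s ≈ 39.44 km/s

Final answer: vₚ = 260.6 km/s, vₐ = 39.44 km/s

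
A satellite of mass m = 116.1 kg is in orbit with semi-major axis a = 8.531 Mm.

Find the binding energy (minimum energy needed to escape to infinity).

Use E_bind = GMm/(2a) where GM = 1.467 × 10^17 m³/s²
a = 8.531 Mm = 8.531 × 10^6 m
GM = 1.467 × 10^17 m³/s²
m = 116.1 kg
GMm = 1.467 × 10^17 × 116.1 = 1.70319 × 10^19 m³·kg/s²
2a = 1.7062 × 10^7 m
E_bind = GMm/(2a) = 9.98234 × 10^11 J ≈ 998.2 GJ

Final answer: 998.2 GJ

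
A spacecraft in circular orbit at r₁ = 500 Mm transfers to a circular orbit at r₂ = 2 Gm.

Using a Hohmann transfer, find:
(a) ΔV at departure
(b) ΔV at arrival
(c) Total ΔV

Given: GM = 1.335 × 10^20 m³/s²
r₁ = 500 Mm = 5 × 10^8 m
r₂ = 2 Gm = 2 × 10^9 m
GM = 1.335 × 10^20 m³/s²
Transfer ellipse: a_t = (r₁ + r₂)/2 = 1.25 × 10^9 m
Circular speed at r₁: v₁ = √(GM/r₁) = 516720 m/s
Transfer speed at r₁ (periapsis): v₁ₜ = √(GM(2/r₁ − 1/a_t)) = 653605 m/s
(a) ΔV₁ = v₁ₜ − v₁ = 136885 m/s ≈ 136.9 km/s
Circular speed at r₂: v₂ = √(GM/r₂) = 258360 m/s
Transfer speed at r₂ (apoapsis): v₂ₜ = √(GM(2/r₂ − 1/a_t)) = 163401 m/s
(b) ΔV₂ = v₂ − v₂ₜ = 94958.9 m/s ≈ 94.96 km/s
(c) ΔV_total = ΔV₁ + ΔV₂ = 231844 m/s ≈ 231.8 km/s

Final answer:
(a) ΔV₁ = 136.9 km/s
(b) ΔV₂ = 94.96 km/s
(c) ΔV_total = 231.8 km/s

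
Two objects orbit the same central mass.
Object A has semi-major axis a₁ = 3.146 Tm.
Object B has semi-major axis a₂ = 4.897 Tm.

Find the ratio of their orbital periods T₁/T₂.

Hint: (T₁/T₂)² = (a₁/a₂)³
a₁ = 3.146 Tm = 3.146 × 10^12 m
a₂ = 4.897 Tm = 4.897 × 10^12 m
a₁/a₂ = 0.642434
T₁/T₂ = (a₁/a₂)^(3/2) = (0.642434)^1.5 = 0.514924

Final answer: T₁/T₂ = 0.5149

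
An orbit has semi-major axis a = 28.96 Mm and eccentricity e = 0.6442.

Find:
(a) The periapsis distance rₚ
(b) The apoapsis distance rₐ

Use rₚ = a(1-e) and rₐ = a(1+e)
a = 28.96 Mm = 2.896 × 10^7 m
e = 0.6442:  1 − e = 0.3558,  1 + e = 1.6442
(a) rₚ = a(1 − e) = 2.896 × 10^7 m × 0.3558 = 1.0304 × 10^7 m ≈ 10.3 Mm
(b) rₐ = a(1 + e) = 2.896 × 10^7 m × 1.6442 = 4.7616 × 10^7 m ≈ 47.62 Mm

Final answer:
(a) rₚ = 10.3 Mm
(b) rₐ = 47.62 Mm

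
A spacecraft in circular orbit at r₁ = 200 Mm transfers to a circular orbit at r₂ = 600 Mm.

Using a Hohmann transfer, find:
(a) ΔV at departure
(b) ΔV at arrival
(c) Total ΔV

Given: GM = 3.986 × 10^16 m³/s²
r₁ = 200 Mm = 2 × 10^8 m
r₂ = 600 Mm = 6 × 10^8 m
GM = 3.986 × 10^16 m³/s²
Transfer ellipse: a_t = (r₁ + r₂)/2 = 4 × 10^8 m
Circular speed at r₁: v₁ = √(GM/r₁) = 14117.4 m/s
Transfer speed at r₁ (periapsis): v₁ₜ = √(GM(2/r₁ − 1/a_t)) = 17290.2 m/s
(a) ΔV₁ = v₁ₜ − v₁ = 3172.81 m/s ≈ 3.173 km/s
Circular speed at r₂: v₂ = √(GM/r₂) = 8150.66 m/s
Transfer speed at r₂ (apoapsis): v₂ₜ = √(GM(2/r₂ − 1/a_t)) = 5763.39 m/s
(b) ΔV₂ = v₂ − v₂ₜ = 2387.27 m/s ≈ 2.387 km/s
(c) ΔV_total = ΔV₁ + ΔV₂ = 5560.08 m/s ≈ 5.56 km/s

Final answer:
(a) ΔV₁ = 3.173 km/s
(b) ΔV₂ = 2.387 km/s
(c) ΔV_total = 5.56 km/s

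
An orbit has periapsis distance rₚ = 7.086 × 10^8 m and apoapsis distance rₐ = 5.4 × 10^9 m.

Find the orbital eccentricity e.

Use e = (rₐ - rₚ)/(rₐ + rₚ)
rₚ = 7.086 × 10^8 m
rₐ = 5.4 × 10^9 m
rₐ − rₚ = 4.6914 × 10^9 m
rₐ + rₚ = 6.1086 × 10^9 m
e = (rₐ − rₚ)/(rₐ + rₚ) = 0.767999

Final answer: e = 0.768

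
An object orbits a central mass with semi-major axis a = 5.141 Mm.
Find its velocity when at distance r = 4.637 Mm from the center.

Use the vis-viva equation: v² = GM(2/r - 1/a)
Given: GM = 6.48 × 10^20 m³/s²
a = 5.141 Mm = 5.141 × 10^6 m
r = 4.637 Mm = 4.637 × 10^6 m
GM = 6.48 × 10^20 m³/s²
2/r − 1/a = 4.31313 × 10^-7 − 1.94515 × 10^-7 = 2.36799 × 10^-7 m⁻¹
v² = GM (2/r − 1/a) = 1.53446 × 10^14 m²/s²
v = 1.23873 × 10^7 m/s ≈ 1.239 × 10^4 km/s

Final answer: 1.239 × 10^4 km/s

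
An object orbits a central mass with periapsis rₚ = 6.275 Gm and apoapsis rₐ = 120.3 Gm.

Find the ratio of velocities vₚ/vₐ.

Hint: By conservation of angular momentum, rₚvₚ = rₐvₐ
rₚ = 6.275 Gm = 6.275 × 10^9 m
rₐ = 120.3 Gm = 1.203 × 10^11 m
rₚvₚ = rₐvₐ  ⇒  vₚ/vₐ = rₐ/rₚ
vₚ/vₐ = (1.203 × 10^11) / (6.275 × 10^9) = 19.1713

Final answer: vₚ/vₐ = 19.17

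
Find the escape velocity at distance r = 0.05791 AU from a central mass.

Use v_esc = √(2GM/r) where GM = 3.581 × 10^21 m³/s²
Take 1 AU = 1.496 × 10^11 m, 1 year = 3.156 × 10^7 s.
r = 0.05791 AU = 8.66334 × 10^9 m
GM = 3.581 × 10^21 m³/s²
2GM/r = 2 × (3.581 × 10^21) / (8.66334 × 10^9) = 8.26702 × 10^11 m²/s²
v_esc = √(2GM/r) = 909232 m/s ≈ 191.8 AU/year

Final answer: 191.8 AU/year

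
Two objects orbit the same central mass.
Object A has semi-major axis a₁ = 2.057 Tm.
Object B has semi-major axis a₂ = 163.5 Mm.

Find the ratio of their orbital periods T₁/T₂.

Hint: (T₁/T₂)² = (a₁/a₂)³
a₁ = 2.057 Tm = 2.057 × 10^12 m
a₂ = 163.5 Mm = 1.635 × 10^8 m
a₁/a₂ = 12581
T₁/T₂ = (a₁/a₂)^(3/2) = (12581)^1.5 = 1.41116 × 10^6

Final answer: T₁/T₂ = 1.411 × 10^6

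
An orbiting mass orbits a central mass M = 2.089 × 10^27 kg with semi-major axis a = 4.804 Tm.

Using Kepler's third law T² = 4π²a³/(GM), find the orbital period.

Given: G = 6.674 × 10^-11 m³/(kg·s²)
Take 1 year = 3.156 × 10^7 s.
M = 2.089 × 10^27 kg
GM = G × M = 6.674 × 10^-11 × 2.089 × 10^27 = 1.3942 × 10^17 m³/s²
a = 4.804 Tm = 4.804 × 10^12 m
a³ = 1.10869 × 10^38 m³
T = 2π √(a³/GM) = 2π √((1.10869 × 10^38) / (1.3942 × 10^17)) = 2π × 2.81995 × 10^10 s
T = 1.77183 × 10^11 s ≈ 5614 years

Final answer: 5614 years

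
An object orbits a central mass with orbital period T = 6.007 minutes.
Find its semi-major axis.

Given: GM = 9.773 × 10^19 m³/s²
T = 6.007 minutes = 360.42 s
GM = 9.773 × 10^19 m³/s²
Kepler's third law: a³ = GM T² / (4π²)
T² = 129903 s²
a³ = (9.773 × 10^19) × 129903 / (4π²) = 3.21578 × 10^23 m³
a = (a³)^(1/3) = 6.85113 × 10^7 m ≈ 68.51 Mm

Final answer: 68.51 Mm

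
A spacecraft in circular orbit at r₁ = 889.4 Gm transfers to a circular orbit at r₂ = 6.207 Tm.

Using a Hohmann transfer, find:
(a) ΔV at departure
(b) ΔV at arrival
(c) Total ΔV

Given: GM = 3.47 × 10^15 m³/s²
r₁ = 889.4 Gm = 8.894 × 10^11 m
r₂ = 6.207 Tm = 6.207 × 10^12 m
GM = 3.47 × 10^15 m³/s²
Transfer ellipse: a_t = (r₁ + r₂)/2 = 3.5482 × 10^12 m
Circular speed at r₁: v₁ = √(GM/r₁) = 62.462 m/s
Transfer speed at r₁ (periapsis): v₁ₜ = √(GM(2/r₁ − 1/a_t)) = 82.6139 m/s
(a) ΔV₁ = v₁ₜ − v₁ = 20.1518 m/s ≈ 20.15 m/s
Circular speed at r₂: v₂ = √(GM/r₂) = 23.6442 m/s
Transfer speed at r₂ (apoapsis): v₂ₜ = √(GM(2/r₂ − 1/a_t)) = 11.8377 m/s
(b) ΔV₂ = v₂ − v₂ₜ = 11.8064 m/s ≈ 11.81 m/s
(c) ΔV_total = ΔV₁ + ΔV₂ = 31.9583 m/s ≈ 31.96 m/s

Final answer:
(a) ΔV₁ = 20.15 m/s
(b) ΔV₂ = 11.81 m/s
(c) ΔV_total = 31.96 m/s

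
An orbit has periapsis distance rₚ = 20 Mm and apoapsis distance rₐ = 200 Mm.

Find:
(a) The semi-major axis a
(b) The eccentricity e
rₚ = 20 Mm = 2 × 10^7 m
rₐ = 200 Mm = 2 × 10^8 m
(a) a = (rₚ + rₐ)/2 = 1.1 × 10^8 m ≈ 110 Mm
(b) e = (rₐ − rₚ)/(rₐ + rₚ) = (1.8 × 10^8) / (2.2 × 10^8) = 0.818182

Final answer:
(a) a = 110 Mm
(b) e = 0.8182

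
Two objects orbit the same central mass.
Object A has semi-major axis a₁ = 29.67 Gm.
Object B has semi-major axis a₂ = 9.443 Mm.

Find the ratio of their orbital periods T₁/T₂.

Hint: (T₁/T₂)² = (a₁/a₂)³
a₁ = 29.67 Gm = 2.967 × 10^10 m
a₂ = 9.443 Mm = 9.443 × 10^6 m
a₁/a₂ = 3142.01
T₁/T₂ = (a₁/a₂)^(3/2) = (3142.01)^1.5 = 176121

Final answer: T₁/T₂ = 1.761 × 10^5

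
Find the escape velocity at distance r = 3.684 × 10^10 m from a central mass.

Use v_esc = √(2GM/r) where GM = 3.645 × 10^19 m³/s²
r = 3.684 × 10^10 m
GM = 3.645 × 10^19 m³/s²
2GM/r = 2 × (3.645 × 10^19) / (3.684 × 10^10) = 1.97883 × 10^9 m²/s²
v_esc = √(2GM/r) = 44484 m/s ≈ 44.48 km/s

Final answer: 44.48 km/s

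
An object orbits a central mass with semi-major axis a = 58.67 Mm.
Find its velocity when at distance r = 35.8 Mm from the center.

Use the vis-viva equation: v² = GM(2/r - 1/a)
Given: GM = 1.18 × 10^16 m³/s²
a = 58.67 Mm = 5.867 × 10^7 m
r = 35.8 Mm = 3.58 × 10^7 m
GM = 1.18 × 10^16 m³/s²
2/r − 1/a = 5.58659 × 10^-8 − 1.70445 × 10^-8 = 3.88214 × 10^-8 m⁻¹
v² = GM (2/r − 1/a) = 4.58093 × 10^8 m²/s²
v = 21403.1 m/s ≈ 21.4 km/s

Final answer: 21.4 km/s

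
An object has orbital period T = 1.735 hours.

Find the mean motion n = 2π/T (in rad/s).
T = 1.735 hours = 6246 s
n = 2π / 6246 s = 0.00100595 rad/s ≈ 0.001006 rad/s

Final answer: n = 0.001006 rad/s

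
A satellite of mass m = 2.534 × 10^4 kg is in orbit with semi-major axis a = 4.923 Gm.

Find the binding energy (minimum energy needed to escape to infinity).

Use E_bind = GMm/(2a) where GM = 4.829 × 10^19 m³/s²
a = 4.923 Gm = 4.923 × 10^9 m
GM = 4.829 × 10^19 m³/s²
m = 2.534 × 10^4 kg
GMm = 4.829 × 10^19 × 25340 = 1.22367 × 10^24 m³·kg/s²
2a = 9.846 × 10^9 m
E_bind = GMm/(2a) = 1.24281 × 10^14 J ≈ 124.3 TJ

Final answer: 124.3 TJ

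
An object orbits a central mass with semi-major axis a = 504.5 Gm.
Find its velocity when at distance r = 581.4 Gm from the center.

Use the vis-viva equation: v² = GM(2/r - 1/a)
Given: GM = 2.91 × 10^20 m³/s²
a = 504.5 Gm = 5.045 × 10^11 m
r = 581.4 Gm = 5.814 × 10^11 m
GM = 2.91 × 10^20 m³/s²
2/r − 1/a = 3.43997 × 10^-12 − 1.98216 × 10^-12 = 1.45781 × 10^-12 m⁻¹
v² = GM (2/r − 1/a) = 4.24223 × 10^8 m²/s²
v = 20596.7 m/s ≈ 20.6 km/s

Final answer: 20.6 km/s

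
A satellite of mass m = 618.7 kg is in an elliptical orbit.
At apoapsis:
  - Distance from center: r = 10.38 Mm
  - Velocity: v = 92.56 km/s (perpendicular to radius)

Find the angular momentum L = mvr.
r = 10.38 Mm = 1.038 × 10^7 m
v = 92.56 km/s = 92560 m/s
vr = 92560 × 1.038 × 10^7 = 9.60773 × 10^11 m²/s
L = m × vr = 618.7 × 9.60773 × 10^11 = 5.9443 × 10^14 kg·m²/s ≈ 5.944 × 10^14 kg·m²/s

Final answer: L = 5.944 × 10^14 kg·m²/s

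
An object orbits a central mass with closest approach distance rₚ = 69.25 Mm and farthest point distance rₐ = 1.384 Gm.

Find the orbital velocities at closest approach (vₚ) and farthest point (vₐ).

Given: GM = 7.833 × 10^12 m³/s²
rₚ = 69.25 Mm = 6.925 × 10^7 m
rₐ = 1.384 Gm = 1.384 × 10^9 m
GM = 7.833 × 10^12 m³/s²
a = (rₚ + rₐ)/2 = 7.26625 × 10^8 m
Vis-viva: v² = GM (2/r − 1/a)
vₚ² = 7.833 × 10^12 × (2.88809 × 10^-8 − 1.37623 × 10^-9) = 215444 m²/s²
vₚ = 464.159 m/s ≈ 464.2 m/s
vₐ² = 7.833 × 10^12 × (1.44509 × 10^-9 − 1.37623 × 10^-9) = 539.388 m²/s²
vₐ = 23.2247 m/s ≈ 23.22 m/s

Final answer: vₚ = 464.2 m/s, vₐ = 23.22 m/s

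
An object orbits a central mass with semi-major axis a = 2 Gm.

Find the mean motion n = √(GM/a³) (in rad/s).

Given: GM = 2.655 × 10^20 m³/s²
a = 2 Gm = 2 × 10^9 m
GM = 2.655 × 10^20 m³/s²
a³ = 8 × 10^27 m³
GM/a³ = (2.655 × 10^20) / (8 × 10^27) = 3.31875 × 10^-8 s⁻²
n = √(GM/a³) = 0.000182174 rad/s ≈ 0.0001822 rad/s

Final answer: n = 0.0001822 rad/s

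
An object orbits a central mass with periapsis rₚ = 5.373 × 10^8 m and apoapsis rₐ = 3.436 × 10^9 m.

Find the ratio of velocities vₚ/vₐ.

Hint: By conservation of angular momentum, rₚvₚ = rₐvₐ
rₚ = 5.373 × 10^8 m
rₐ = 3.436 × 10^9 m
rₚvₚ = rₐvₐ  ⇒  vₚ/vₐ = rₐ/rₚ
vₚ/vₐ = (3.436 × 10^9) / (5.373 × 10^8) = 6.39494

Final answer: vₚ/vₐ = 6.395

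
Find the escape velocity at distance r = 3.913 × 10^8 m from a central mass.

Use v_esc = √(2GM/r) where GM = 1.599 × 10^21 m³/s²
r = 3.913 × 10^8 m
GM = 1.599 × 10^21 m³/s²
2GM/r = 2 × (1.599 × 10^21) / (3.913 × 10^8) = 8.17276 × 10^12 m²/s²
v_esc = √(2GM/r) = 2.8588 × 10^6 m/s ≈ 2859 km/s

Final answer: 2859 km/s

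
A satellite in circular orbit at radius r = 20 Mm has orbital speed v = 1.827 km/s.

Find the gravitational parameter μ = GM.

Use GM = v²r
r = 20 Mm = 2 × 10^7 m
v = 1.827 km/s = 1827 m/s
v² = 3.33793 × 10^6 m²/s²
GM = v²r = 3.33793 × 10^6 × 2 × 10^7 = 6.67586 × 10^13 m³/s²
GM ≈ 6.676 × 10^13 m³/s²

Final answer: GM = 6.676 × 10^13 m³/s²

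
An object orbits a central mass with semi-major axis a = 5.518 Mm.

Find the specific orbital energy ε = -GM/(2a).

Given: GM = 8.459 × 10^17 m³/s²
a = 5.518 Mm = 5.518 × 10^6 m
GM = 8.459 × 10^17 m³/s²
2a = 1.1036 × 10^7 m
ε = −GM/(2a) = -7.66491 × 10^10 J/kg ≈ -76.65 GJ/kg

Final answer: -76.65 GJ/kg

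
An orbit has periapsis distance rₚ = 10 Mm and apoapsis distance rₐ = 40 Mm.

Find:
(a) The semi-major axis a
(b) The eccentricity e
rₚ = 10 Mm = 1 × 10^7 m
rₐ = 40 Mm = 4 × 10^7 m
(a) a = (rₚ + rₐ)/2 = 2.5 × 10^7 m ≈ 25 Mm
(b) e = (rₐ − rₚ)/(rₐ + rₚ) = (3 × 10^7) / (5 × 10^7) = 0.6

Final answer:
(a) a = 25 Mm
(b) e = 0.6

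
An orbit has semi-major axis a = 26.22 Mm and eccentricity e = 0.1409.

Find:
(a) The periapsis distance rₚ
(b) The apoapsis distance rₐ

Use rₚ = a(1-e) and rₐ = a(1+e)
a = 26.22 Mm = 2.622 × 10^7 m
e = 0.1409:  1 − e = 0.8591,  1 + e = 1.1409
(a) rₚ = a(1 − e) = 2.622 × 10^7 m × 0.8591 = 2.25256 × 10^7 m ≈ 22.53 Mm
(b) rₐ = a(1 + e) = 2.622 × 10^7 m × 1.1409 = 2.99144 × 10^7 m ≈ 29.91 Mm

Final answer:
(a) rₚ = 22.53 Mm
(b) rₐ = 29.91 Mm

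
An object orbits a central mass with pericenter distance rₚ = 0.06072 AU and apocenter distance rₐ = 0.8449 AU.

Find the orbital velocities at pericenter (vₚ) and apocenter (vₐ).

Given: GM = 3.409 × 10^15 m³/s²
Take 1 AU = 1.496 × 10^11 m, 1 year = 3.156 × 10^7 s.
rₚ = 0.06072 AU = 9.08371 × 10^9 m
rₐ = 0.8449 AU = 1.26397 × 10^11 m
GM = 3.409 × 10^15 m³/s²
a = (rₚ + rₐ)/2 = 6.77404 × 10^10 m
Vis-viva: v² = GM (2/r − 1/a)
vₚ² = 3.409 × 10^15 × (2.20174 × 10^-10 − 1.47622 × 10^-11) = 700250 m²/s²
vₚ = 836.809 m/s ≈ 0.1765 AU/year
vₐ² = 3.409 × 10^15 × (1.58232 × 10^-11 − 1.47622 × 10^-11) = 3616.64 m²/s²
vₐ = 60.1385 m/s ≈ 60.14 m/s

Final answer: vₚ = 0.1765 AU/year, vₐ = 60.14 m/s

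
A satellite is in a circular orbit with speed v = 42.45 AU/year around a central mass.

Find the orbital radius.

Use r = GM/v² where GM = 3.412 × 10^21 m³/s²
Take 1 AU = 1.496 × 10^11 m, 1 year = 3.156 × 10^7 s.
v = 42.45 AU/year = 201221 m/s
GM = 3.412 × 10^21 m³/s²
v² = 4.04897 × 10^10 m²/s²
r = GM/v² = (3.412 × 10^21) / (4.04897 × 10^10) = 8.42683 × 10^10 m ≈ 0.5633 AU

Final answer: 0.5633 AU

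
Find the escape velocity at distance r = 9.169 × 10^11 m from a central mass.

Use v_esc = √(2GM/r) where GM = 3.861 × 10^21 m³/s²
r = 9.169 × 10^11 m
GM = 3.861 × 10^21 m³/s²
2GM/r = 2 × (3.861 × 10^21) / (9.169 × 10^11) = 8.42186 × 10^9 m²/s²
v_esc = √(2GM/r) = 91770.7 m/s ≈ 91.77 km/s

Final answer: 91.77 km/s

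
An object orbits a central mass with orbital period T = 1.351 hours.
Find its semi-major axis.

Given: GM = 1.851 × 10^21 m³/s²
T = 1.351 hours = 4863.6 s
GM = 1.851 × 10^21 m³/s²
Kepler's third law: a³ = GM T² / (4π²)
T² = 2.36546 × 10^7 s²
a³ = (1.851 × 10^21) × (2.36546 × 10^7) / (4π²) = 1.10908 × 10^27 m³
a = (a³)^(1/3) = 1.03511 × 10^9 m ≈ 1.035 × 10^9 m

Final answer: 1.035 × 10^9 m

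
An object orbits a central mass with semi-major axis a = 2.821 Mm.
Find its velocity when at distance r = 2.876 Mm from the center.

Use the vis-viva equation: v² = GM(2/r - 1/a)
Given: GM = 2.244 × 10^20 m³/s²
a = 2.821 Mm = 2.821 × 10^6 m
r = 2.876 Mm = 2.876 × 10^6 m
GM = 2.244 × 10^20 m³/s²
2/r − 1/a = 6.9541 × 10^-7 − 3.54484 × 10^-7 = 3.40926 × 10^-7 m⁻¹
v² = GM (2/r − 1/a) = 7.65038 × 10^13 m²/s²
v = 8.74665 × 10^6 m/s ≈ 8747 km/s

Final answer: 8747 km/s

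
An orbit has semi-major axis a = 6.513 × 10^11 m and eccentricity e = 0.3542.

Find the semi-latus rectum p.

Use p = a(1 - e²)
a = 6.513 × 10^11 m
e = 0.3542,  e² = 0.125458,  1 − e² = 0.874542
p = a(1 − e²) = 6.513 × 10^11 m × 0.874542 = 5.69589 × 10^11 m ≈ 5.696 × 10^11 m

Final answer: p = 5.696 × 10^11 m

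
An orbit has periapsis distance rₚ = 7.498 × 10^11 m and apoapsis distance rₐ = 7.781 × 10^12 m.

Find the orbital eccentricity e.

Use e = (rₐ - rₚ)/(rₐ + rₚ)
rₚ = 7.498 × 10^11 m
rₐ = 7.781 × 10^12 m
rₐ − rₚ = 7.0312 × 10^12 m
rₐ + rₚ = 8.5308 × 10^12 m
e = (rₐ − rₚ)/(rₐ + rₚ) = 0.824213

Final answer: e = 0.8242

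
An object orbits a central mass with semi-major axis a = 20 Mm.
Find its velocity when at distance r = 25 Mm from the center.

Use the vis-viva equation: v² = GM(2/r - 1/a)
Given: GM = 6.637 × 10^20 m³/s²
a = 20 Mm = 2 × 10^7 m
r = 25 Mm = 2.5 × 10^7 m
GM = 6.637 × 10^20 m³/s²
2/r − 1/a = 8 × 10^-8 − 5 × 10^-8 = 3 × 10^-8 m⁻¹
v² = GM (2/r − 1/a) = 1.9911 × 10^13 m²/s²
v = 4.46217 × 10^6 m/s ≈ 4462 km/s

Final answer: 4462 km/s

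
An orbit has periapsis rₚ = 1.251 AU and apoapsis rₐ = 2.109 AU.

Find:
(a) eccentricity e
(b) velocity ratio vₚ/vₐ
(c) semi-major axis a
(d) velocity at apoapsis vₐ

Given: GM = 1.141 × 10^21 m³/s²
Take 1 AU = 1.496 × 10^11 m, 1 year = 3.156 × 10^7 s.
rₚ = 1.251 AU = 1.8715 × 10^11 m
rₐ = 2.109 AU = 3.15506 × 10^11 m
GM = 1.141 × 10^21 m³/s²
a = (rₚ + rₐ)/2 = 2.51328 × 10^11 m
e = (rₐ − rₚ)/(rₐ + rₚ) = (1.28357 × 10^11) / (5.02656 × 10^11) = 0.255357
(a) e = 0.255357 ≈ 0.2554
(b) vₚ/vₐ = rₐ/rₚ (angular momentum) = (3.15506 × 10^11) / (1.8715 × 10^11) = 1.68585 ≈ 1.686
(c) a = 2.51328 × 10^11 m ≈ 1.68 AU
(d) vₐ² = GM (2/rₐ − 1/a) = 1.141 × 10^21 × (6.33902 × 10^-12 − 3.97886 × 10^-12) = 2.69293 × 10^9 m²/s²;  vₐ = 51893.5 m/s ≈ 10.95 AU/year

Final answer:
(a) eccentricity e = 0.2554
(b) velocity ratio vₚ/vₐ = 1.686
(c) semi-major axis a = 1.68 AU
(d) velocity at apoapsis vₐ = 10.95 AU/year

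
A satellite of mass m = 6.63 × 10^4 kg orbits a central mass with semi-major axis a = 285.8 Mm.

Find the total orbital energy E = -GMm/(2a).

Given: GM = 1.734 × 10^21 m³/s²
a = 285.8 Mm = 2.858 × 10^8 m
GM = 1.734 × 10^21 m³/s²
2a = 5.716 × 10^8 m
GMm = 1.734 × 10^21 × 66300 = 1.14964 × 10^26 m³·kg/s²
E = −GMm/(2a) = -2.01127 × 10^17 J ≈ -201.1 PJ

Final answer: -201.1 PJ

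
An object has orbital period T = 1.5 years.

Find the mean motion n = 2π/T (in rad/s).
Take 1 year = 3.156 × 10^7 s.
T = 1.5 years = 4.734 × 10^7 s
n = 2π / (4.734 × 10^7 s) = 1.32725 × 10^-7 rad/s ≈ 1.327 × 10^-7 rad/s

Final answer: n = 1.327 × 10^-7 rad/s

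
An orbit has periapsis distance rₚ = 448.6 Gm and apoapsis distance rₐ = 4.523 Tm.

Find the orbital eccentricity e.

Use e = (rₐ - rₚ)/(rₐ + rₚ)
rₚ = 448.6 Gm = 4.486 × 10^11 m
rₐ = 4.523 Tm = 4.523 × 10^12 m
rₐ − rₚ = 4.0744 × 10^12 m
rₐ + rₚ = 4.9716 × 10^12 m
e = (rₐ − rₚ)/(rₐ + rₚ) = 0.819535

Final answer: e = 0.8195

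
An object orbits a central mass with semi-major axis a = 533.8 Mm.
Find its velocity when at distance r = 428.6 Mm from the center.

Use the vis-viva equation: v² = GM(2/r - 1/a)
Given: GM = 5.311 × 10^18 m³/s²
a = 533.8 Mm = 5.338 × 10^8 m
r = 428.6 Mm = 4.286 × 10^8 m
GM = 5.311 × 10^18 m³/s²
2/r − 1/a = 4.66636 × 10^-9 − 1.87336 × 10^-9 = 2.79299 × 10^-9 m⁻¹
v² = GM (2/r − 1/a) = 1.48336 × 10^10 m²/s²
v = 121793 m/s ≈ 121.8 km/s

Final answer: 121.8 km/s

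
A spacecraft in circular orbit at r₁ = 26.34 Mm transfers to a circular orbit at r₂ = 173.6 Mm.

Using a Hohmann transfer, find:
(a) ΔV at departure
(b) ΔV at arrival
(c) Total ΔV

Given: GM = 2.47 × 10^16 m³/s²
r₁ = 26.34 Mm = 2.634 × 10^7 m
r₂ = 173.6 Mm = 1.736 × 10^8 m
GM = 2.47 × 10^16 m³/s²
Transfer ellipse: a_t = (r₁ + r₂)/2 = 9.997 × 10^7 m
Circular speed at r₁: v₁ = √(GM/r₁) = 30622.5 m/s
Transfer speed at r₁ (periapsis): v₁ₜ = √(GM(2/r₁ − 1/a_t)) = 40353.4 m/s
(a) ΔV₁ = v₁ₜ − v₁ = 9730.95 m/s ≈ 9.731 km/s
Circular speed at r₂: v₂ = √(GM/r₂) = 11928.2 m/s
Transfer speed at r₂ (apoapsis): v₂ₜ = √(GM(2/r₂ − 1/a_t)) = 6122.75 m/s
(b) ΔV₂ = v₂ − v₂ₜ = 5805.41 m/s ≈ 5.805 km/s
(c) ΔV_total = ΔV₁ + ΔV₂ = 15536.4 m/s ≈ 15.54 km/s

Final answer:
(a) ΔV₁ = 9.731 km/s
(b) ΔV₂ = 5.805 km/s
(c) ΔV_total = 15.54 km/s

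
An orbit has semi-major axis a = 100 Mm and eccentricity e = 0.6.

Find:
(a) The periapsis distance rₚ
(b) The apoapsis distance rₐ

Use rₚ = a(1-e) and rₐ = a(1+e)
a = 100 Mm = 1 × 10^8 m
e = 0.6:  1 − e = 0.4,  1 + e = 1.6
(a) rₚ = a(1 − e) = 1 × 10^8 m × 0.4 = 4 × 10^7 m ≈ 40 Mm
(b) rₐ = a(1 + e) = 1 × 10^8 m × 1.6 = 1.6 × 10^8 m ≈ 160 Mm

Final answer:
(a) rₚ = 40 Mm
(b) rₐ = 160 Mm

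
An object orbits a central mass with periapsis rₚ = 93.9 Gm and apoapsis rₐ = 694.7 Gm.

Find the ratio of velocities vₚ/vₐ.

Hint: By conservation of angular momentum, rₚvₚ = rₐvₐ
rₚ = 93.9 Gm = 9.39 × 10^10 m
rₐ = 694.7 Gm = 6.947 × 10^11 m
rₚvₚ = rₐvₐ  ⇒  vₚ/vₐ = rₐ/rₚ
vₚ/vₐ = (6.947 × 10^11) / (9.39 × 10^10) = 7.3983

Final answer: vₚ/vₐ = 7.398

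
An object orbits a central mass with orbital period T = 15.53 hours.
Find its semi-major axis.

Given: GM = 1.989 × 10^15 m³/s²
T = 15.53 hours = 55908 s
GM = 1.989 × 10^15 m³/s²
Kepler's third law: a³ = GM T² / (4π²)
T² = 3.1257 × 10^9 s²
a³ = (1.989 × 10^15) × (3.1257 × 10^9) / (4π²) = 1.57479 × 10^23 m³
a = (a³)^(1/3) = 5.40017 × 10^7 m ≈ 54 Mm

Final answer: 54 Mm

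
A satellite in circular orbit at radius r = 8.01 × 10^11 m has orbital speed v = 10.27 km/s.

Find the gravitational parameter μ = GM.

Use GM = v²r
r = 8.01 × 10^11 m
v = 10.27 km/s = 10270 m/s
v² = 1.05473 × 10^8 m²/s²
GM = v²r = 1.05473 × 10^8 × 8.01 × 10^11 = 8.44838 × 10^19 m³/s²
GM ≈ 8.448 × 10^19 m³/s²

Final answer: GM = 8.448 × 10^19 m³/s²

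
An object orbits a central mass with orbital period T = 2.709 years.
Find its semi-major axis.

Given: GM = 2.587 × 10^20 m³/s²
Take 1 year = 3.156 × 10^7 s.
T = 2.709 years = 8.5496 × 10^7 s
GM = 2.587 × 10^20 m³/s²
Kepler's third law: a³ = GM T² / (4π²)
T² = 7.30957 × 10^15 s²
a³ = (2.587 × 10^20) × (7.30957 × 10^15) / (4π²) = 4.78992 × 10^34 m³
a = (a³)^(1/3) = 3.6317 × 10^11 m ≈ 3.632 × 10^11 m

Final answer: 3.632 × 10^11 m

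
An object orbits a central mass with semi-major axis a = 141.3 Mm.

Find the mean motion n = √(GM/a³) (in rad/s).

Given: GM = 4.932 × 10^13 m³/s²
a = 141.3 Mm = 1.413 × 10^8 m
GM = 4.932 × 10^13 m³/s²
a³ = 2.82115 × 10^24 m³
GM/a³ = (4.932 × 10^13) / (2.82115 × 10^24) = 1.74822 × 10^-11 s⁻²
n = √(GM/a³) = 4.18117 × 10^-6 rad/s ≈ 4.181 × 10^-6 rad/s

Final answer: n = 4.181 × 10^-6 rad/s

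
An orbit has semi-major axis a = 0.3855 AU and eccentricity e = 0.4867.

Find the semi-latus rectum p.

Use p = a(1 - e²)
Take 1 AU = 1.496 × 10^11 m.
a = 0.3855 AU = 5.76708 × 10^10 m
e = 0.4867,  e² = 0.236877,  1 − e² = 0.763123
p = a(1 − e²) = 5.76708 × 10^10 m × 0.763123 = 4.40099 × 10^10 m ≈ 0.2942 AU

Final answer: p = 0.2942 AU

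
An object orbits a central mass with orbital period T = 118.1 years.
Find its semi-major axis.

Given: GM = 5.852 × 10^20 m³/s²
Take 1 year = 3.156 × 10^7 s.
T = 118.1 years = 3.72724 × 10^9 s
GM = 5.852 × 10^20 m³/s²
Kepler's third law: a³ = GM T² / (4π²)
T² = 1.38923 × 10^19 s²
a³ = (5.852 × 10^20) × (1.38923 × 10^19) / (4π²) = 2.05929 × 10^38 m³
a = (a³)^(1/3) = 5.90527 × 10^12 m ≈ 5.905 Tm

Final answer: 5.905 Tm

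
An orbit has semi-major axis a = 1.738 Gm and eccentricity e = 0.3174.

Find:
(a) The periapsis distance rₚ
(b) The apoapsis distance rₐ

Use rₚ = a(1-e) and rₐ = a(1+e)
a = 1.738 Gm = 1.738 × 10^9 m
e = 0.3174:  1 − e = 0.6826,  1 + e = 1.3174
(a) rₚ = a(1 − e) = 1.738 × 10^9 m × 0.6826 = 1.18636 × 10^9 m ≈ 1.186 Gm
(b) rₐ = a(1 + e) = 1.738 × 10^9 m × 1.3174 = 2.28964 × 10^9 m ≈ 2.29 Gm

Final answer:
(a) rₚ = 1.186 Gm
(b) rₐ = 2.29 Gm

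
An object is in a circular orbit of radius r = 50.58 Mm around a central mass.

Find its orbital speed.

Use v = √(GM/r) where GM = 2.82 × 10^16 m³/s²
r = 50.58 Mm = 5.058 × 10^7 m
GM = 2.82 × 10^16 m³/s²
GM/r = (2.82 × 10^16) / (5.058 × 10^7) = 5.57533 × 10^8 m²/s²
v = √(GM/r) = 23612.1 m/s ≈ 23.61 km/s

Final answer: 23.61 km/s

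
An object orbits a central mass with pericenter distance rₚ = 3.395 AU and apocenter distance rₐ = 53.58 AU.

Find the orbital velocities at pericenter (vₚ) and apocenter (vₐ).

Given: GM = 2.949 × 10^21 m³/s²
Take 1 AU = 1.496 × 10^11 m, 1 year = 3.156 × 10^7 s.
rₚ = 3.395 AU = 5.07892 × 10^11 m
rₐ = 53.58 AU = 8.01557 × 10^12 m
GM = 2.949 × 10^21 m³/s²
a = (rₚ + rₐ)/2 = 4.26173 × 10^12 m
Vis-viva: v² = GM (2/r − 1/a)
vₚ² = 2.949 × 10^21 × (3.93785 × 10^-12 − 2.34646 × 10^-13) = 1.09207 × 10^10 m²/s²
vₚ = 104502 m/s ≈ 22.05 AU/year
vₐ² = 2.949 × 10^21 × (2.49514 × 10^-13 − 2.34646 × 10^-13) = 4.38456 × 10^7 m²/s²
vₐ = 6621.6 m/s ≈ 1.397 AU/year

Final answer: vₚ = 22.05 AU/year, vₐ = 1.397 AU/year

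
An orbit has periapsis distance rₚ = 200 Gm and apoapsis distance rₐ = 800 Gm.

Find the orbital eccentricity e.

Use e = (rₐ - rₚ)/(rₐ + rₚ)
rₚ = 200 Gm = 2 × 10^11 m
rₐ = 800 Gm = 8 × 10^11 m
rₐ − rₚ = 6 × 10^11 m
rₐ + rₚ = 1 × 10^12 m
e = (rₐ − rₚ)/(rₐ + rₚ) = 0.6

Final answer: e = 0.6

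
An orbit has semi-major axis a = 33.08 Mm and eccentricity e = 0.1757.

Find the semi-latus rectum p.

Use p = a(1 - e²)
a = 33.08 Mm = 3.308 × 10^7 m
e = 0.1757,  e² = 0.0308705,  1 − e² = 0.96913
p = a(1 − e²) = 3.308 × 10^7 m × 0.96913 = 3.20588 × 10^7 m ≈ 32.06 Mm

Final answer: p = 32.06 Mm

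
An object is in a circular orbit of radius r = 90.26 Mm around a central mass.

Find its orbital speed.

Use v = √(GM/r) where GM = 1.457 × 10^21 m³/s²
r = 90.26 Mm = 9.026 × 10^7 m
GM = 1.457 × 10^21 m³/s²
GM/r = (1.457 × 10^21) / (9.026 × 10^7) = 1.61423 × 10^13 m²/s²
v = √(GM/r) = 4.01774 × 10^6 m/s ≈ 4018 km/s

Final answer: 4018 km/s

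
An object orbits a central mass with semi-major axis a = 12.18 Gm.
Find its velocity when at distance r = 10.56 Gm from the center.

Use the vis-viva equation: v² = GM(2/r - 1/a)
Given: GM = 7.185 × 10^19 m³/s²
a = 12.18 Gm = 1.218 × 10^10 m
r = 10.56 Gm = 1.056 × 10^10 m
GM = 7.185 × 10^19 m³/s²
2/r − 1/a = 1.89394 × 10^-10 − 8.21018 × 10^-11 = 1.07292 × 10^-10 m⁻¹
v² = GM (2/r − 1/a) = 7.70894 × 10^9 m²/s²
v = 87800.6 m/s ≈ 87.8 km/s

Final answer: 87.8 km/s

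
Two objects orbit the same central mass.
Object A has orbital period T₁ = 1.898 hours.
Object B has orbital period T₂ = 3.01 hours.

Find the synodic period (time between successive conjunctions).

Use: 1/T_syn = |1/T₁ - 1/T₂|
T₁ = 1.898 hours = 6832.8 s
T₂ = 3.01 hours = 10836 s
1/T₁ = 0.000146353 s⁻¹
1/T₂ = 9.2285 × 10^-5 s⁻¹
|1/T₁ − 1/T₂| = 5.40679 × 10^-5 s⁻¹
T_syn = 1 / |1/T₁ − 1/T₂| = 18495.3 s ≈ 5.138 hours

Final answer: T_syn = 5.138 hours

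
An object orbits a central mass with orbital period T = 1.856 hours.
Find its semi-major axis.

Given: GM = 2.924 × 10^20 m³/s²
T = 1.856 hours = 6681.6 s
GM = 2.924 × 10^20 m³/s²
Kepler's third law: a³ = GM T² / (4π²)
T² = 4.46438 × 10^7 s²
a³ = (2.924 × 10^20) × (4.46438 × 10^7) / (4π²) = 3.30658 × 10^26 m³
a = (a³)^(1/3) = 6.91501 × 10^8 m ≈ 6.915 × 10^8 m

Final answer: 6.915 × 10^8 m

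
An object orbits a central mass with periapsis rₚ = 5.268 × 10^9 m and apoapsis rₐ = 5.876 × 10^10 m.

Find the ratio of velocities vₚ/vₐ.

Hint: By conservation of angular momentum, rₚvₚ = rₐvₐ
rₚ = 5.268 × 10^9 m
rₐ = 5.876 × 10^10 m
rₚvₚ = rₐvₐ  ⇒  vₚ/vₐ = rₐ/rₚ
vₚ/vₐ = (5.876 × 10^10) / (5.268 × 10^9) = 11.1541

Final answer: vₚ/vₐ = 11.15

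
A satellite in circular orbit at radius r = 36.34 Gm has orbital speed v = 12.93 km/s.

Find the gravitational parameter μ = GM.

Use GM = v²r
r = 36.34 Gm = 3.634 × 10^10 m
v = 12.93 km/s = 12930 m/s
v² = 1.67185 × 10^8 m²/s²
GM = v²r = 1.67185 × 10^8 × 3.634 × 10^10 = 6.0755 × 10^18 m³/s²
GM ≈ 6.075 × 10^18 m³/s²

Final answer: GM = 6.075 × 10^18 m³/s²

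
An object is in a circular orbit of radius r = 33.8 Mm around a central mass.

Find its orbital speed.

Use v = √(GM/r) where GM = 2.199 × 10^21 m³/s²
r = 33.8 Mm = 3.38 × 10^7 m
GM = 2.199 × 10^21 m³/s²
GM/r = (2.199 × 10^21) / (3.38 × 10^7) = 6.50592 × 10^13 m²/s²
v = √(GM/r) = 8.06593 × 10^6 m/s ≈ 8066 km/s

Final answer: 8066 km/s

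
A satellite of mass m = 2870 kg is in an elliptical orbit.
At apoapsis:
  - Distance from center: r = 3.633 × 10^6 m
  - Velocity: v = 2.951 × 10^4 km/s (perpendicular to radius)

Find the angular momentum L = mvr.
r = 3.633 × 10^6 m
v = 2.951 × 10^4 km/s = 2.951 × 10^7 m/s
vr = 2.951 × 10^7 × 3.633 × 10^6 = 1.0721 × 10^14 m²/s
L = m × vr = 2870 × 1.0721 × 10^14 = 3.07692 × 10^17 kg·m²/s ≈ 3.077 × 10^17 kg·m²/s

Final answer: L = 3.077 × 10^17 kg·m²/s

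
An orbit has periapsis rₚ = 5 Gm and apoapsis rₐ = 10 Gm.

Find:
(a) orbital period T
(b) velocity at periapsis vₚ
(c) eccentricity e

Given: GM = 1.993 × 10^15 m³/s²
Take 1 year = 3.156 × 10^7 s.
rₚ = 5 Gm = 5 × 10^9 m
rₐ = 10 Gm = 1 × 10^10 m
GM = 1.993 × 10^15 m³/s²
a = (rₚ + rₐ)/2 = 7.5 × 10^9 m
e = (rₐ − rₚ)/(rₐ + rₚ) = (5 × 10^9) / (1.5 × 10^10) = 0.333333
(a) a³ = 4.21875 × 10^29 m³;  T = 2π √(a³/GM) = 2π × 1.45492 × 10^7 s = 9.14151 × 10^7 s ≈ 2.897 years
(b) vₚ² = GM (2/rₚ − 1/a) = 1.993 × 10^15 × (4 × 10^-10 − 1.33333 × 10^-10) = 531467 m²/s²;  vₚ = 729.018 m/s ≈ 729 m/s
(c) e = 0.333333 ≈ 0.3333

Final answer:
(a) orbital period T = 2.897 years
(b) velocity at periapsis vₚ = 729 m/s
(c) eccentricity e = 0.3333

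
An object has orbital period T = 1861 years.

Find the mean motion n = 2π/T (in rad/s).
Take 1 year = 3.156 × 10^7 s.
T = 1861 years = 5.87332 × 10^10 s
n = 2π / (5.87332 × 10^10 s) = 1.06978 × 10^-10 rad/s ≈ 1.07 × 10^-10 rad/s

Final answer: n = 1.07 × 10^-10 rad/s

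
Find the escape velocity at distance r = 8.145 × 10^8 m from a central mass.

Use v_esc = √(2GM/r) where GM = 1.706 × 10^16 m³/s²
r = 8.145 × 10^8 m
GM = 1.706 × 10^16 m³/s²
2GM/r = 2 × (1.706 × 10^16) / (8.145 × 10^8) = 4.18907 × 10^7 m²/s²
v_esc = √(2GM/r) = 6472.3 m/s ≈ 6.472 km/s

Final answer: 6.472 km/s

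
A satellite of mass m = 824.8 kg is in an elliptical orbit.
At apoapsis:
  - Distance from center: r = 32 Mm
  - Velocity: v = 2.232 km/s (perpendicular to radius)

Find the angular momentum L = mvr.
r = 32 Mm = 3.2 × 10^7 m
v = 2.232 km/s = 2232 m/s
vr = 2232 × 3.2 × 10^7 = 7.1424 × 10^10 m²/s
L = m × vr = 824.8 × 7.1424 × 10^10 = 5.89105 × 10^13 kg·m²/s ≈ 5.891 × 10^13 kg·m²/s

Final answer: L = 5.891 × 10^13 kg·m²/s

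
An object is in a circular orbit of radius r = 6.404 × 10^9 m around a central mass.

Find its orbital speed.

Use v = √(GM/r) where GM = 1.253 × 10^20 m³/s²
r = 6.404 × 10^9 m
GM = 1.253 × 10^20 m³/s²
GM/r = (1.253 × 10^20) / (6.404 × 10^9) = 1.95659 × 10^10 m²/s²
v = √(GM/r) = 139878 m/s ≈ 139.9 km/s

Final answer: 139.9 km/s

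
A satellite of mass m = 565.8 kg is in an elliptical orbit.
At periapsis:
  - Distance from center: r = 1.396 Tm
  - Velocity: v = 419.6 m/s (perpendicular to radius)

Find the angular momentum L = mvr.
r = 1.396 Tm = 1.396 × 10^12 m
v = 419.6 m/s
vr = 419.6 × 1.396 × 10^12 = 5.85762 × 10^14 m²/s
L = m × vr = 565.8 × 5.85762 × 10^14 = 3.31424 × 10^17 kg·m²/s ≈ 3.314 × 10^17 kg·m²/s

Final answer: L = 3.314 × 10^17 kg·m²/s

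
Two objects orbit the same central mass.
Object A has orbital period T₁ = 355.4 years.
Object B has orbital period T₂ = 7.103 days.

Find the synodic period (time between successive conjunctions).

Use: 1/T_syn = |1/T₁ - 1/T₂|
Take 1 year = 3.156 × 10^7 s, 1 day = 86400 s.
T₁ = 355.4 years = 1.12164 × 10^10 s
T₂ = 7.103 days = 613699 s
1/T₁ = 8.9155 × 10^-11 s⁻¹
1/T₂ = 1.62946 × 10^-6 s⁻¹
|1/T₁ − 1/T₂| = 1.62937 × 10^-6 s⁻¹
T_syn = 1 / |1/T₁ − 1/T₂| = 613733 s ≈ 7.103 days

Final answer: T_syn = 7.103 days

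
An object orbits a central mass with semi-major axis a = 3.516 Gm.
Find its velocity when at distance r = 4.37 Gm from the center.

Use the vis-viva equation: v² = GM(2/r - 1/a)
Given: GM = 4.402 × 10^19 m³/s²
a = 3.516 Gm = 3.516 × 10^9 m
r = 4.37 Gm = 4.37 × 10^9 m
GM = 4.402 × 10^19 m³/s²
2/r − 1/a = 4.57666 × 10^-10 − 2.84414 × 10^-10 = 1.73252 × 10^-10 m⁻¹
v² = GM (2/r − 1/a) = 7.62654 × 10^9 m²/s²
v = 87330.1 m/s ≈ 87.33 km/s

Final answer: 87.33 km/s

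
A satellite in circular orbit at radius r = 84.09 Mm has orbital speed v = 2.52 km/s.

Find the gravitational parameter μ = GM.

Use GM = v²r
r = 84.09 Mm = 8.409 × 10^7 m
v = 2.52 km/s = 2520 m/s
v² = 6.3504 × 10^6 m²/s²
GM = v²r = 6.3504 × 10^6 × 8.409 × 10^7 = 5.34005 × 10^14 m³/s²
GM ≈ 5.34 × 10^14 m³/s²

Final answer: GM = 5.34 × 10^14 m³/s²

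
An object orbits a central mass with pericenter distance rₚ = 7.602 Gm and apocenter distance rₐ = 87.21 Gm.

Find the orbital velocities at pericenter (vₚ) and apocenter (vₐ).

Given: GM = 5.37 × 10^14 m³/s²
rₚ = 7.602 Gm = 7.602 × 10^9 m
rₐ = 87.21 Gm = 8.721 × 10^10 m
GM = 5.37 × 10^14 m³/s²
a = (rₚ + rₐ)/2 = 4.7406 × 10^10 m
Vis-viva: v² = GM (2/r − 1/a)
vₚ² = 5.37 × 10^14 × (2.63089 × 10^-10 − 2.10944 × 10^-11) = 129951 m²/s²
vₚ = 360.487 m/s ≈ 360.5 m/s
vₐ² = 5.37 × 10^14 × (2.29331 × 10^-11 − 2.10944 × 10^-11) = 987.421 m²/s²
vₐ = 31.4233 m/s ≈ 31.42 m/s

Final answer: vₚ = 360.5 m/s, vₐ = 31.42 m/s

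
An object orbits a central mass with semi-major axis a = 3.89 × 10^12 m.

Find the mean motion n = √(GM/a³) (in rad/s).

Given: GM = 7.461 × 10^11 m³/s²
a = 3.89 × 10^12 m
GM = 7.461 × 10^11 m³/s²
a³ = 5.88639 × 10^37 m³
GM/a³ = (7.461 × 10^11) / (5.88639 × 10^37) = 1.2675 × 10^-26 s⁻²
n = √(GM/a³) = 1.12583 × 10^-13 rad/s ≈ 1.126 × 10^-13 rad/s

Final answer: n = 1.126 × 10^-13 rad/s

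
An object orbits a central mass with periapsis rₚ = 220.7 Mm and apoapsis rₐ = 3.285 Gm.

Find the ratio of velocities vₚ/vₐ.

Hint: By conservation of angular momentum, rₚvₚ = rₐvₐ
rₚ = 220.7 Mm = 2.207 × 10^8 m
rₐ = 3.285 Gm = 3.285 × 10^9 m
rₚvₚ = rₐvₐ  ⇒  vₚ/vₐ = rₐ/rₚ
vₚ/vₐ = (3.285 × 10^9) / (2.207 × 10^8) = 14.8845

Final answer: vₚ/vₐ = 14.88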